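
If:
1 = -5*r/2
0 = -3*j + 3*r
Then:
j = -2/5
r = -2/5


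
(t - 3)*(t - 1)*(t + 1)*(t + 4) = t^4 + t^3 - 13*t^2 - t + 12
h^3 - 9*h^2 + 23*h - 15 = (h - 5)*(h - 3)*(h - 1)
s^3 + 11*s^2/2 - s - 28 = (s - 2)*(s + 7/2)*(s + 4)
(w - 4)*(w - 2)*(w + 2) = w^3 - 4*w^2 - 4*w + 16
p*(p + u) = p^2 + p*u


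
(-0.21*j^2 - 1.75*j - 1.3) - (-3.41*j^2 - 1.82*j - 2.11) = 3.2*j^2 + 0.0700000000000001*j + 0.81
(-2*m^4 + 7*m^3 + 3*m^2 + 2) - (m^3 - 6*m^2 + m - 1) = -2*m^4 + 6*m^3 + 9*m^2 - m + 3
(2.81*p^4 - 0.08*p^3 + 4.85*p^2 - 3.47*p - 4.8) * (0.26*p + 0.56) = 0.7306*p^5 + 1.5528*p^4 + 1.2162*p^3 + 1.8138*p^2 - 3.1912*p - 2.688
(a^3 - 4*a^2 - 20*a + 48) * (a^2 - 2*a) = a^5 - 6*a^4 - 12*a^3 + 88*a^2 - 96*a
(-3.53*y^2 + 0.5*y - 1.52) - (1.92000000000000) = -3.53*y^2 + 0.5*y - 3.44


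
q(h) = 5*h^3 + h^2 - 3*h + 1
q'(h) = 15*h^2 + 2*h - 3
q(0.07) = 0.80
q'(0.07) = -2.79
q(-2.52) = -65.10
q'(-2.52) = 87.22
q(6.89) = 1663.22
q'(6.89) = 722.86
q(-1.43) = -7.29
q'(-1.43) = 24.81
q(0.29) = 0.34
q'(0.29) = -1.16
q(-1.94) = -25.92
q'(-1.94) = 49.57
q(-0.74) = 1.74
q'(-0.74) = 3.73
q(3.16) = 159.28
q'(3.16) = 153.10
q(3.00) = 136.00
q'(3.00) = 138.00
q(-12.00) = -8459.00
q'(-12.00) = 2133.00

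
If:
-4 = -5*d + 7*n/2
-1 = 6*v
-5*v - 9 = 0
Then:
No Solution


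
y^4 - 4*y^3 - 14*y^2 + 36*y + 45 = (y - 5)*(y - 3)*(y + 1)*(y + 3)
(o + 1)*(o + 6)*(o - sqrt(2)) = o^3 - sqrt(2)*o^2 + 7*o^2 - 7*sqrt(2)*o + 6*o - 6*sqrt(2)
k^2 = k^2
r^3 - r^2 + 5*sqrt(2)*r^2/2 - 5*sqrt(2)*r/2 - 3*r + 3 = (r - 1)*(r - sqrt(2)/2)*(r + 3*sqrt(2))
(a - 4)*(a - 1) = a^2 - 5*a + 4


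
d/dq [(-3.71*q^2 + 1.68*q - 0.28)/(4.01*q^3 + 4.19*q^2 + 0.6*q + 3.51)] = (14.8771*q^4 - 13.4736*q^3 - 5.8968*q^2 - 23.6978*q + 6.0648)/(16.0801*q^6 + 33.6038*q^5 + 22.3681*q^4 + 33.1782*q^3 + 29.7738*q^2 + 4.212*q + 12.3201)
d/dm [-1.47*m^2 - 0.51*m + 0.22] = -2.94*m - 0.51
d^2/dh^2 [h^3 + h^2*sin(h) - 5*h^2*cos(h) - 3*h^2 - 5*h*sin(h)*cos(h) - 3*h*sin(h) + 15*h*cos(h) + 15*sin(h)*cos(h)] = -h^2*sin(h) + 5*h^2*cos(h) + 23*h*sin(h) + 10*h*sin(2*h) - 11*h*cos(h) + 6*h - 28*sin(h) - 30*sin(2*h) - 16*cos(h) - 10*cos(2*h) - 6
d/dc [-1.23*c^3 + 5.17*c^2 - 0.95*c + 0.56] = -3.69*c^2 + 10.34*c - 0.95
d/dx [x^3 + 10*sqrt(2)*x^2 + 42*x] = 3*x^2 + 20*sqrt(2)*x + 42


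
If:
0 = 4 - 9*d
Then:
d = 4/9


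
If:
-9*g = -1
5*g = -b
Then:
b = -5/9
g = 1/9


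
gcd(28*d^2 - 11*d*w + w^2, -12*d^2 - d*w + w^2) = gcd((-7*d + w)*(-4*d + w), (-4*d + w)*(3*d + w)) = -4*d + w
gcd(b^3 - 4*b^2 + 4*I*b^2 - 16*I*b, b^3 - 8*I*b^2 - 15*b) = b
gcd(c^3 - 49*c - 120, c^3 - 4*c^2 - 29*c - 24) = c^2 - 5*c - 24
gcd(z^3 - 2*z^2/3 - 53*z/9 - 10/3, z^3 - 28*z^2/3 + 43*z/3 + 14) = z^2 - 7*z/3 - 2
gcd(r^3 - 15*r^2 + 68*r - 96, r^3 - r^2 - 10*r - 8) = r - 4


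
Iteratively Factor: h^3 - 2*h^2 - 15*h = (h)*(h^2 - 2*h - 15) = h*(h - 5)*(h + 3)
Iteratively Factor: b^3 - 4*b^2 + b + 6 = (b - 2)*(b^2 - 2*b - 3) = (b - 3)*(b - 2)*(b + 1)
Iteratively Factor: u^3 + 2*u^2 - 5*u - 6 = (u - 2)*(u^2 + 4*u + 3) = (u - 2)*(u + 1)*(u + 3)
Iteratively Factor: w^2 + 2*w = (w + 2)*(w)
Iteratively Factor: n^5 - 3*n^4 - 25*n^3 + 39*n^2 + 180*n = (n + 3)*(n^4 - 6*n^3 - 7*n^2 + 60*n) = (n + 3)^2*(n^3 - 9*n^2 + 20*n) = (n - 5)*(n + 3)^2*(n^2 - 4*n) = (n - 5)*(n - 4)*(n + 3)^2*(n)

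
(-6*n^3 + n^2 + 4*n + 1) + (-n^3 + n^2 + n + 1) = -7*n^3 + 2*n^2 + 5*n + 2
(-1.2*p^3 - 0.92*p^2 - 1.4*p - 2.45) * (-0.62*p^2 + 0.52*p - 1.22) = 0.744*p^5 - 0.0536*p^4 + 1.8536*p^3 + 1.9134*p^2 + 0.434*p + 2.989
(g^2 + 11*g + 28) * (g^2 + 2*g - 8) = g^4 + 13*g^3 + 42*g^2 - 32*g - 224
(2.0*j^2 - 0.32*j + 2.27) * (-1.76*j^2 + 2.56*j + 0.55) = -3.52*j^4 + 5.6832*j^3 - 3.7144*j^2 + 5.6352*j + 1.2485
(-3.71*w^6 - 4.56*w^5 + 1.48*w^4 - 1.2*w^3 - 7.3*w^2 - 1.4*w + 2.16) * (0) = 0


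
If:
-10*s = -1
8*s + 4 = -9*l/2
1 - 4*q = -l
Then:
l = -16/15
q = -1/60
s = 1/10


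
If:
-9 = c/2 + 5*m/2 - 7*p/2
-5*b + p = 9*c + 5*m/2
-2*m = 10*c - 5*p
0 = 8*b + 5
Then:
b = -5/8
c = 1787/1708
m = -3415/1708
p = 552/427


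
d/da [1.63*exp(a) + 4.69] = 1.63*exp(a)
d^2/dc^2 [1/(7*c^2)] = 6/(7*c^4)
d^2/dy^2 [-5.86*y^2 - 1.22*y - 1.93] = -11.7200000000000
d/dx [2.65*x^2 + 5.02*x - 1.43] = 5.3*x + 5.02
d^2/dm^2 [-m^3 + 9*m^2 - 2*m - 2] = 18 - 6*m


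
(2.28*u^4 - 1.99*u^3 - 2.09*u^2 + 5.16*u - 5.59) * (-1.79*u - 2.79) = -4.0812*u^5 - 2.7991*u^4 + 9.2932*u^3 - 3.4053*u^2 - 4.3903*u + 15.5961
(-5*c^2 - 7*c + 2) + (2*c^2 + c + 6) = -3*c^2 - 6*c + 8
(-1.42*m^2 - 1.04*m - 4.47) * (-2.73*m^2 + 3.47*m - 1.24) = 3.8766*m^4 - 2.0882*m^3 + 10.3551*m^2 - 14.2213*m + 5.5428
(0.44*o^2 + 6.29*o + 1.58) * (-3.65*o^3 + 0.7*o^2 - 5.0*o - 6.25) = -1.606*o^5 - 22.6505*o^4 - 3.564*o^3 - 33.094*o^2 - 47.2125*o - 9.875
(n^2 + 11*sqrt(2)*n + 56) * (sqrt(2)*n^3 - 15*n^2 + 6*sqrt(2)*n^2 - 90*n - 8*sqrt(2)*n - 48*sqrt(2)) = sqrt(2)*n^5 + 7*n^4 + 6*sqrt(2)*n^4 - 117*sqrt(2)*n^3 + 42*n^3 - 1016*n^2 - 702*sqrt(2)*n^2 - 6096*n - 448*sqrt(2)*n - 2688*sqrt(2)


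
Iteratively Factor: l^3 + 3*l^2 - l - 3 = (l + 3)*(l^2 - 1) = (l + 1)*(l + 3)*(l - 1)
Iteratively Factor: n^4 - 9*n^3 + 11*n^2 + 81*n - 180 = (n - 3)*(n^3 - 6*n^2 - 7*n + 60) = (n - 4)*(n - 3)*(n^2 - 2*n - 15) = (n - 5)*(n - 4)*(n - 3)*(n + 3)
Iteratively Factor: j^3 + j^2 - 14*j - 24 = (j + 2)*(j^2 - j - 12) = (j + 2)*(j + 3)*(j - 4)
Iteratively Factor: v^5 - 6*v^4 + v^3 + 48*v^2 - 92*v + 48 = (v - 1)*(v^4 - 5*v^3 - 4*v^2 + 44*v - 48) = (v - 2)*(v - 1)*(v^3 - 3*v^2 - 10*v + 24) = (v - 2)*(v - 1)*(v + 3)*(v^2 - 6*v + 8) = (v - 4)*(v - 2)*(v - 1)*(v + 3)*(v - 2)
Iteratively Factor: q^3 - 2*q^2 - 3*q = (q + 1)*(q^2 - 3*q) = (q - 3)*(q + 1)*(q)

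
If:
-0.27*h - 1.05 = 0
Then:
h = -3.89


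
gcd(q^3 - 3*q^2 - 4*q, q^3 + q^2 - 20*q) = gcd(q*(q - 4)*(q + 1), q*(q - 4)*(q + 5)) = q^2 - 4*q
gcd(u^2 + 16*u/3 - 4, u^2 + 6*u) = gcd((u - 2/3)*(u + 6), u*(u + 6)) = u + 6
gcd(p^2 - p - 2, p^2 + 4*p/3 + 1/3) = p + 1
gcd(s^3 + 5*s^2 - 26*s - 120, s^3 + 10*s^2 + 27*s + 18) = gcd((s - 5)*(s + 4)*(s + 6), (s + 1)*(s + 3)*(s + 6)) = s + 6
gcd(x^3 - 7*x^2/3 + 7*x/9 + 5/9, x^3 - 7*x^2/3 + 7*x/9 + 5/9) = x^3 - 7*x^2/3 + 7*x/9 + 5/9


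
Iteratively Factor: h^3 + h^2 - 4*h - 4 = (h - 2)*(h^2 + 3*h + 2) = (h - 2)*(h + 2)*(h + 1)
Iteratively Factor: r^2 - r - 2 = (r - 2)*(r + 1)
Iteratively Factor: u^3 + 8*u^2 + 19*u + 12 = (u + 3)*(u^2 + 5*u + 4) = (u + 3)*(u + 4)*(u + 1)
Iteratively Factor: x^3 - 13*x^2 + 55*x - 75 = (x - 5)*(x^2 - 8*x + 15) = (x - 5)^2*(x - 3)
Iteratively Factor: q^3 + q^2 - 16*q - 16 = (q + 4)*(q^2 - 3*q - 4) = (q - 4)*(q + 4)*(q + 1)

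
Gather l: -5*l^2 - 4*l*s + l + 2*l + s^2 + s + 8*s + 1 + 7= -5*l^2 + l*(3 - 4*s) + s^2 + 9*s + 8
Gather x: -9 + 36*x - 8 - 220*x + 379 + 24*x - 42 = 320 - 160*x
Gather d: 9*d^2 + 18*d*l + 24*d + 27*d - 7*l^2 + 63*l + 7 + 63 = 9*d^2 + d*(18*l + 51) - 7*l^2 + 63*l + 70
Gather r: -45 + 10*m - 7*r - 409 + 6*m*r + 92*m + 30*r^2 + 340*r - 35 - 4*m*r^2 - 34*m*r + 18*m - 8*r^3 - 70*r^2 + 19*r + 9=120*m - 8*r^3 + r^2*(-4*m - 40) + r*(352 - 28*m) - 480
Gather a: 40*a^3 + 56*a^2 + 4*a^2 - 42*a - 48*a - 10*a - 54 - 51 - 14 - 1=40*a^3 + 60*a^2 - 100*a - 120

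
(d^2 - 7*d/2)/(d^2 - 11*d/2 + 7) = d/(d - 2)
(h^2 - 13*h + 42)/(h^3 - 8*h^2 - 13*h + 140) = (h - 6)/(h^2 - h - 20)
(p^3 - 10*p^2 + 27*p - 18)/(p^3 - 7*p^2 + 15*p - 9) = (p - 6)/(p - 3)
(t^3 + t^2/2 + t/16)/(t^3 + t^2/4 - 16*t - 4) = t*(4*t + 1)/(4*(t^2 - 16))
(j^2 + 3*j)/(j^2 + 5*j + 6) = j/(j + 2)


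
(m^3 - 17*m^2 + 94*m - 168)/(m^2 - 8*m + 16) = (m^2 - 13*m + 42)/(m - 4)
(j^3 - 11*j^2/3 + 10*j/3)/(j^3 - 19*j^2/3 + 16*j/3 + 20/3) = j*(3*j - 5)/(3*j^2 - 13*j - 10)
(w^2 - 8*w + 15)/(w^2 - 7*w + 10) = (w - 3)/(w - 2)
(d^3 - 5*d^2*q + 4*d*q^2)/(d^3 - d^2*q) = (d - 4*q)/d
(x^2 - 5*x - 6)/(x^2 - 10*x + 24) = (x + 1)/(x - 4)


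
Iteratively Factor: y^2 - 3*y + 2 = (y - 2)*(y - 1)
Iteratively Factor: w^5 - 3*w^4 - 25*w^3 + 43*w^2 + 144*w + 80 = (w + 1)*(w^4 - 4*w^3 - 21*w^2 + 64*w + 80) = (w + 1)^2*(w^3 - 5*w^2 - 16*w + 80) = (w + 1)^2*(w + 4)*(w^2 - 9*w + 20) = (w - 5)*(w + 1)^2*(w + 4)*(w - 4)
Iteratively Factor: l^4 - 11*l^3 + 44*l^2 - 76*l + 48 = (l - 2)*(l^3 - 9*l^2 + 26*l - 24) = (l - 4)*(l - 2)*(l^2 - 5*l + 6) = (l - 4)*(l - 3)*(l - 2)*(l - 2)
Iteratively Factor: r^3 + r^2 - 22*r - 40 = (r + 4)*(r^2 - 3*r - 10) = (r + 2)*(r + 4)*(r - 5)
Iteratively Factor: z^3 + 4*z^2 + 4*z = (z + 2)*(z^2 + 2*z) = z*(z + 2)*(z + 2)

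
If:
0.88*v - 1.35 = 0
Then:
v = 1.53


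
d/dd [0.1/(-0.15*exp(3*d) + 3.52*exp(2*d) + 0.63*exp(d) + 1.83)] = (0.045*exp(2*d) - 0.704*exp(d) - 0.063)*exp(d)/(-0.15*exp(3*d) + 3.52*exp(2*d) + 0.63*exp(d) + 1.83)^2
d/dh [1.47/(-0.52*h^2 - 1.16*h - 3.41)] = (1.5288*h + 1.7052)/(0.52*h^2 + 1.16*h + 3.41)^2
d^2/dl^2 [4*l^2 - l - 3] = 8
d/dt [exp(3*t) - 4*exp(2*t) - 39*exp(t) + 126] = (3*exp(2*t) - 8*exp(t) - 39)*exp(t)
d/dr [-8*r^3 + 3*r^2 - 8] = 6*r*(1 - 4*r)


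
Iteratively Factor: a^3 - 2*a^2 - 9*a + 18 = (a + 3)*(a^2 - 5*a + 6) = (a - 3)*(a + 3)*(a - 2)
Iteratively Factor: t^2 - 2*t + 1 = (t - 1)*(t - 1)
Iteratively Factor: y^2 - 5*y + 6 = (y - 3)*(y - 2)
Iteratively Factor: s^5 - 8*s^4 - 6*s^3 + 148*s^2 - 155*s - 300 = (s - 3)*(s^4 - 5*s^3 - 21*s^2 + 85*s + 100) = (s - 3)*(s + 1)*(s^3 - 6*s^2 - 15*s + 100) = (s - 5)*(s - 3)*(s + 1)*(s^2 - s - 20) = (s - 5)*(s - 3)*(s + 1)*(s + 4)*(s - 5)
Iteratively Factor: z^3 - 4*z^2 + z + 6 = (z + 1)*(z^2 - 5*z + 6) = (z - 2)*(z + 1)*(z - 3)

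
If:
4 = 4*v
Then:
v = 1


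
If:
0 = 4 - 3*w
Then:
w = 4/3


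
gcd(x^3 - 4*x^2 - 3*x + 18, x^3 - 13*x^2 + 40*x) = 1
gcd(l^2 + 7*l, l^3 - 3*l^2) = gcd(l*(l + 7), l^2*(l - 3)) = l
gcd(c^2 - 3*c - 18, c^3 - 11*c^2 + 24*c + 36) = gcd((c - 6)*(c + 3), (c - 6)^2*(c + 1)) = c - 6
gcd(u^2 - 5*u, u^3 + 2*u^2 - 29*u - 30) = u - 5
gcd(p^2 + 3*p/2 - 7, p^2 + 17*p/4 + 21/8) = p + 7/2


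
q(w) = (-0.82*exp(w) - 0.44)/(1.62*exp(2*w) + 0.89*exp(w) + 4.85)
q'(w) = (-0.82*exp(w) - 0.44)*(-3.24*exp(2*w) - 0.89*exp(w))/(1.62*exp(2*w) + 0.89*exp(w) + 4.85)^2 - 0.82*exp(w)/(1.62*exp(2*w) + 0.89*exp(w) + 4.85)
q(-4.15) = -0.09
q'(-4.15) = -0.00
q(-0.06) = -0.17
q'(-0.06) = -0.02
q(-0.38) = -0.16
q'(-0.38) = -0.04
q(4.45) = -0.01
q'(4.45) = 0.01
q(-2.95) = -0.10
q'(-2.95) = -0.01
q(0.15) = -0.17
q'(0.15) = -0.00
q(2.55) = -0.04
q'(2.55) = 0.04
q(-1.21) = -0.13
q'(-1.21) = -0.03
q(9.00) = 0.00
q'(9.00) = 0.00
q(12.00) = 0.00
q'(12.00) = 0.00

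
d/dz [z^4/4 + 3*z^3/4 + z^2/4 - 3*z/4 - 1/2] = z^3 + 9*z^2/4 + z/2 - 3/4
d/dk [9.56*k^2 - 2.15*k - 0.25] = 19.12*k - 2.15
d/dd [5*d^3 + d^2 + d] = 15*d^2 + 2*d + 1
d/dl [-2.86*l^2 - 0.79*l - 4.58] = -5.72*l - 0.79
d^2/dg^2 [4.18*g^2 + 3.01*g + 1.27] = 8.36000000000000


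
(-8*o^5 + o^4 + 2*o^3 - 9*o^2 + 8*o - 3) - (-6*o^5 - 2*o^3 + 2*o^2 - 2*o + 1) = -2*o^5 + o^4 + 4*o^3 - 11*o^2 + 10*o - 4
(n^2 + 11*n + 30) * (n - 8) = n^3 + 3*n^2 - 58*n - 240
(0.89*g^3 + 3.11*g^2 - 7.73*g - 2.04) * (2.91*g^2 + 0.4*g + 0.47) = 2.5899*g^5 + 9.4061*g^4 - 20.832*g^3 - 7.5667*g^2 - 4.4491*g - 0.9588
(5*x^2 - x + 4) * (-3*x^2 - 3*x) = -15*x^4 - 12*x^3 - 9*x^2 - 12*x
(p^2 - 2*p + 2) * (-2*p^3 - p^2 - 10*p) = -2*p^5 + 3*p^4 - 12*p^3 + 18*p^2 - 20*p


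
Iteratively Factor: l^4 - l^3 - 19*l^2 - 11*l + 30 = (l + 3)*(l^3 - 4*l^2 - 7*l + 10) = (l - 5)*(l + 3)*(l^2 + l - 2) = (l - 5)*(l + 2)*(l + 3)*(l - 1)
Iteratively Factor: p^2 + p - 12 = (p - 3)*(p + 4)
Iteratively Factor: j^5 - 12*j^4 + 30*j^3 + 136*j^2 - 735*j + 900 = (j - 3)*(j^4 - 9*j^3 + 3*j^2 + 145*j - 300) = (j - 3)^2*(j^3 - 6*j^2 - 15*j + 100) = (j - 3)^2*(j + 4)*(j^2 - 10*j + 25) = (j - 5)*(j - 3)^2*(j + 4)*(j - 5)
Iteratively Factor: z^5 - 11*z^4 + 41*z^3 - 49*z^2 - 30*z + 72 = (z - 3)*(z^4 - 8*z^3 + 17*z^2 + 2*z - 24) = (z - 3)*(z - 2)*(z^3 - 6*z^2 + 5*z + 12) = (z - 3)^2*(z - 2)*(z^2 - 3*z - 4) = (z - 4)*(z - 3)^2*(z - 2)*(z + 1)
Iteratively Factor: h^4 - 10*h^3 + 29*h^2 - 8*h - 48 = (h - 4)*(h^3 - 6*h^2 + 5*h + 12) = (h - 4)*(h - 3)*(h^2 - 3*h - 4) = (h - 4)^2*(h - 3)*(h + 1)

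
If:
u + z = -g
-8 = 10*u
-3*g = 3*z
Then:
No Solution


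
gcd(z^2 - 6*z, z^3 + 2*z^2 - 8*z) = z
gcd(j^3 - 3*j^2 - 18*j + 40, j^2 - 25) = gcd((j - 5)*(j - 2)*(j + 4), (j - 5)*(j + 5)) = j - 5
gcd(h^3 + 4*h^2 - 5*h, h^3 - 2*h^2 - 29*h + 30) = h^2 + 4*h - 5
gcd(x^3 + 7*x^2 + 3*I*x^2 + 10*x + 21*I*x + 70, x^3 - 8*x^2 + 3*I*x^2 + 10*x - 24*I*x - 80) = x^2 + 3*I*x + 10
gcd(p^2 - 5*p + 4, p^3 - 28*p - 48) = 1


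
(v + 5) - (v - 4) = 9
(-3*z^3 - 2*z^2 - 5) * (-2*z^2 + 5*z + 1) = 6*z^5 - 11*z^4 - 13*z^3 + 8*z^2 - 25*z - 5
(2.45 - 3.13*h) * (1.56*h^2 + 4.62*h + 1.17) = -4.8828*h^3 - 10.6386*h^2 + 7.6569*h + 2.8665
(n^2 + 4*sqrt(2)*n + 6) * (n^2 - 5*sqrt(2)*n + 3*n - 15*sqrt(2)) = n^4 - sqrt(2)*n^3 + 3*n^3 - 34*n^2 - 3*sqrt(2)*n^2 - 102*n - 30*sqrt(2)*n - 90*sqrt(2)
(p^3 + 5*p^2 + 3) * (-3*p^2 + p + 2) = -3*p^5 - 14*p^4 + 7*p^3 + p^2 + 3*p + 6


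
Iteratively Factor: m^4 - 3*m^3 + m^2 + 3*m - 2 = (m - 1)*(m^3 - 2*m^2 - m + 2) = (m - 2)*(m - 1)*(m^2 - 1) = (m - 2)*(m - 1)*(m + 1)*(m - 1)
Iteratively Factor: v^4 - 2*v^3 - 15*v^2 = (v + 3)*(v^3 - 5*v^2) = v*(v + 3)*(v^2 - 5*v) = v*(v - 5)*(v + 3)*(v)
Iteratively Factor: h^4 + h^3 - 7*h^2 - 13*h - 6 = (h + 2)*(h^3 - h^2 - 5*h - 3) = (h + 1)*(h + 2)*(h^2 - 2*h - 3) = (h + 1)^2*(h + 2)*(h - 3)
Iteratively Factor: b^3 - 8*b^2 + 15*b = (b - 3)*(b^2 - 5*b) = b*(b - 3)*(b - 5)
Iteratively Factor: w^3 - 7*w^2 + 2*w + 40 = (w - 5)*(w^2 - 2*w - 8) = (w - 5)*(w - 4)*(w + 2)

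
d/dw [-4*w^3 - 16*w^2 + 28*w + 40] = -12*w^2 - 32*w + 28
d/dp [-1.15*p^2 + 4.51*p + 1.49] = 4.51 - 2.3*p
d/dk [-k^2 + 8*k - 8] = 8 - 2*k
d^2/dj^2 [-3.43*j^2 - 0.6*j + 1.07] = -6.86000000000000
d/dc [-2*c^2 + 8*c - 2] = 8 - 4*c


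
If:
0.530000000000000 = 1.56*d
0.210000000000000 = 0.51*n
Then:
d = 0.34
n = 0.41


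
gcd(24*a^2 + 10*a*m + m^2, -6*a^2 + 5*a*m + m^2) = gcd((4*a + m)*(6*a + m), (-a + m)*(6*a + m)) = 6*a + m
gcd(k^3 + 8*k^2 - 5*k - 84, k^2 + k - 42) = k + 7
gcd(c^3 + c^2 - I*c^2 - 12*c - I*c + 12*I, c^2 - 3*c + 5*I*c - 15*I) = c - 3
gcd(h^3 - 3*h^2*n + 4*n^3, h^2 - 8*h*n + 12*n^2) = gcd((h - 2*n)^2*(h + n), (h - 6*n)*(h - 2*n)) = h - 2*n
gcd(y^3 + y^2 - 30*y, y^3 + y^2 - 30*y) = y^3 + y^2 - 30*y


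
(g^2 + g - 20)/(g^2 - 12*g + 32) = (g + 5)/(g - 8)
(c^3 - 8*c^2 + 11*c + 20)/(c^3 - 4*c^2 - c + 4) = (c - 5)/(c - 1)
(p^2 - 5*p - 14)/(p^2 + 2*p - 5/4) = 4*(p^2 - 5*p - 14)/(4*p^2 + 8*p - 5)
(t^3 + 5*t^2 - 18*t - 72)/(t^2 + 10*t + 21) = (t^2 + 2*t - 24)/(t + 7)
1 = 1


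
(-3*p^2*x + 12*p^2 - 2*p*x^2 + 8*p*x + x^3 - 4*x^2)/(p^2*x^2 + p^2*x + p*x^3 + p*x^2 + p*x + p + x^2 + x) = (-3*p*x + 12*p + x^2 - 4*x)/(p*x^2 + p*x + x + 1)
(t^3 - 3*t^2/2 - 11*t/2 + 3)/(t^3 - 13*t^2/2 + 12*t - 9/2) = (t + 2)/(t - 3)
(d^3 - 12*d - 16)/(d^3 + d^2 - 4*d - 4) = (d^2 - 2*d - 8)/(d^2 - d - 2)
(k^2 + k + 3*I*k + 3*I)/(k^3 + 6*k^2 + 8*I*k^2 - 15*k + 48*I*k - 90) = (k + 1)/(k^2 + k*(6 + 5*I) + 30*I)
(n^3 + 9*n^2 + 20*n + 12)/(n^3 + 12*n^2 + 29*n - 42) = (n^2 + 3*n + 2)/(n^2 + 6*n - 7)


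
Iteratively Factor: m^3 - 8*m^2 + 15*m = (m - 3)*(m^2 - 5*m) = m*(m - 3)*(m - 5)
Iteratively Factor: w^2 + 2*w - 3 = (w + 3)*(w - 1)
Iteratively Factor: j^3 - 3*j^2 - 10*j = (j - 5)*(j^2 + 2*j) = j*(j - 5)*(j + 2)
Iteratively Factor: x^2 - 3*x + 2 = (x - 1)*(x - 2)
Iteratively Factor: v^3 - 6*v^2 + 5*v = (v - 5)*(v^2 - v) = (v - 5)*(v - 1)*(v)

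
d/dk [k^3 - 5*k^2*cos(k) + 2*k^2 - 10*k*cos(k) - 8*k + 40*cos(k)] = 5*k^2*sin(k) + 3*k^2 - 10*sqrt(2)*k*cos(k + pi/4) + 4*k - 40*sin(k) - 10*cos(k) - 8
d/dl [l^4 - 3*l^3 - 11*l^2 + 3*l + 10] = 4*l^3 - 9*l^2 - 22*l + 3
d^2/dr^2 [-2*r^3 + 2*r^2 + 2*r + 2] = 4 - 12*r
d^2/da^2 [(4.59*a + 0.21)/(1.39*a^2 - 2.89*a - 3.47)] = ((25.9464 - 38.2806*a)*(-1.39*a^2 + 2.89*a + 3.47) - (2.78*a - 2.89)*(4.59*a + 0.21)*(5.56*a - 5.78))/(-1.39*a^2 + 2.89*a + 3.47)^3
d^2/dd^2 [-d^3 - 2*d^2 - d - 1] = -6*d - 4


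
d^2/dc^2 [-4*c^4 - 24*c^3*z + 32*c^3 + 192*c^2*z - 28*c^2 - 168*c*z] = -48*c^2 - 144*c*z + 192*c + 384*z - 56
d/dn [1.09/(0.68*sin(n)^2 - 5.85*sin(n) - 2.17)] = (6.3765 - 1.4824*sin(n))*cos(n)/(-0.68*sin(n)^2 + 5.85*sin(n) + 2.17)^2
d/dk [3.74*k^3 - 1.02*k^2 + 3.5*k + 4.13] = 11.22*k^2 - 2.04*k + 3.5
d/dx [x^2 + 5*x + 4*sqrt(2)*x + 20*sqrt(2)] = 2*x + 5 + 4*sqrt(2)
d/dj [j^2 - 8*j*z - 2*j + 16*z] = 2*j - 8*z - 2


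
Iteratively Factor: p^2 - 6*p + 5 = (p - 1)*(p - 5)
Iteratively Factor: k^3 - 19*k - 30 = (k - 5)*(k^2 + 5*k + 6) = (k - 5)*(k + 3)*(k + 2)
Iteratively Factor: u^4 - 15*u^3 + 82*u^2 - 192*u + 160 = (u - 5)*(u^3 - 10*u^2 + 32*u - 32) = (u - 5)*(u - 4)*(u^2 - 6*u + 8) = (u - 5)*(u - 4)^2*(u - 2)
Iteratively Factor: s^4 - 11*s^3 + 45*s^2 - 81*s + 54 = (s - 3)*(s^3 - 8*s^2 + 21*s - 18) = (s - 3)^2*(s^2 - 5*s + 6) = (s - 3)^3*(s - 2)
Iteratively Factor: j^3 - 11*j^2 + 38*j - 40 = (j - 2)*(j^2 - 9*j + 20) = (j - 4)*(j - 2)*(j - 5)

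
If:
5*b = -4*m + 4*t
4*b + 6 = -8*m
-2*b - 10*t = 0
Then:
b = 15/19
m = -87/76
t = -3/19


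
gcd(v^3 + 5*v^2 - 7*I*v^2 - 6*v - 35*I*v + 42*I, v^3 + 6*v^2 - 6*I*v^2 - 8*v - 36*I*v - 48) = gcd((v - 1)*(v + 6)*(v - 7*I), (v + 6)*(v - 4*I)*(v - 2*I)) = v + 6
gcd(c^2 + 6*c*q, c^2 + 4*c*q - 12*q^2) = c + 6*q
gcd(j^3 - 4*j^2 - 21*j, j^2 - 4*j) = j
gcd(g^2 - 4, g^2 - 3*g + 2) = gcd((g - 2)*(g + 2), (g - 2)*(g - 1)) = g - 2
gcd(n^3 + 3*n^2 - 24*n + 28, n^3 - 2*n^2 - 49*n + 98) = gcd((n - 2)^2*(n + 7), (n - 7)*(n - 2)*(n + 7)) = n^2 + 5*n - 14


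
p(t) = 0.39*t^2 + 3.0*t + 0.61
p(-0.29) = -0.23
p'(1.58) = 4.23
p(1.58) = 6.32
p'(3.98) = 6.10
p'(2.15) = 4.68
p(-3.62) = -5.14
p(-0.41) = -0.55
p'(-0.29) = 2.77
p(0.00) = 0.61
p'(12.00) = 12.36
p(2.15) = 8.86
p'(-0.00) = 3.00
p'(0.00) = 3.00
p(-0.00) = 0.61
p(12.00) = 92.77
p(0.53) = 2.31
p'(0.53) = 3.41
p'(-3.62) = 0.18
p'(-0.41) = 2.68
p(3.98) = 18.73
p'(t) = 0.78*t + 3.0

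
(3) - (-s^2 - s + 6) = s^2 + s - 3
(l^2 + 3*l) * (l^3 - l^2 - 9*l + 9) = l^5 + 2*l^4 - 12*l^3 - 18*l^2 + 27*l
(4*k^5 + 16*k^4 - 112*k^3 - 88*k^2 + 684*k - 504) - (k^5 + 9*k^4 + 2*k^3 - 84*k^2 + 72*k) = 3*k^5 + 7*k^4 - 114*k^3 - 4*k^2 + 612*k - 504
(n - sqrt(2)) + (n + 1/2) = 2*n - sqrt(2) + 1/2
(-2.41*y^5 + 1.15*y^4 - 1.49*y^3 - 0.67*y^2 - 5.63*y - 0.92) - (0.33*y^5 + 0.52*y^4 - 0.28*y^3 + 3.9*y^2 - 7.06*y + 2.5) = -2.74*y^5 + 0.63*y^4 - 1.21*y^3 - 4.57*y^2 + 1.43*y - 3.42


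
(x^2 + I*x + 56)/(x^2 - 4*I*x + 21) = (x + 8*I)/(x + 3*I)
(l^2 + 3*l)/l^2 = (l + 3)/l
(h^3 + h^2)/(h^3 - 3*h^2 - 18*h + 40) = h^2*(h + 1)/(h^3 - 3*h^2 - 18*h + 40)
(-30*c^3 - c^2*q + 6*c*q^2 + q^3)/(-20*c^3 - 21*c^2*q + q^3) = (30*c^3 + c^2*q - 6*c*q^2 - q^3)/(20*c^3 + 21*c^2*q - q^3)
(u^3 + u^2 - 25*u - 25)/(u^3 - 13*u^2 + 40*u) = (u^2 + 6*u + 5)/(u*(u - 8))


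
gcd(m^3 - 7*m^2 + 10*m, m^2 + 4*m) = m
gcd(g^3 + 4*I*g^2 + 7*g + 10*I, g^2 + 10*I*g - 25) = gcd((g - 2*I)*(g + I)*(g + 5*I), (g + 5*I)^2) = g + 5*I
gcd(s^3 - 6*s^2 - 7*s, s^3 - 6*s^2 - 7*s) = s^3 - 6*s^2 - 7*s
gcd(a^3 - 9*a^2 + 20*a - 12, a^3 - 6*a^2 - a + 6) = a^2 - 7*a + 6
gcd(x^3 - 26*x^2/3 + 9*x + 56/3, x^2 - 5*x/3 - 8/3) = x^2 - 5*x/3 - 8/3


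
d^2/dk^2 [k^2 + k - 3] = 2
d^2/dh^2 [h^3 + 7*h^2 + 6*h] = 6*h + 14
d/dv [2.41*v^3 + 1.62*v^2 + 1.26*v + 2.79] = 7.23*v^2 + 3.24*v + 1.26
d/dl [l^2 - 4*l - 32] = 2*l - 4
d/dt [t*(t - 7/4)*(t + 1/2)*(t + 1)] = 4*t^3 - 3*t^2/4 - 17*t/4 - 7/8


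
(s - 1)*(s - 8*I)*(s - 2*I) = s^3 - s^2 - 10*I*s^2 - 16*s + 10*I*s + 16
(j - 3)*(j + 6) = j^2 + 3*j - 18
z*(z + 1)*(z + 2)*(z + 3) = z^4 + 6*z^3 + 11*z^2 + 6*z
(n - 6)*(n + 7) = n^2 + n - 42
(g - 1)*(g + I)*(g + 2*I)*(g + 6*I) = g^4 - g^3 + 9*I*g^3 - 20*g^2 - 9*I*g^2 + 20*g - 12*I*g + 12*I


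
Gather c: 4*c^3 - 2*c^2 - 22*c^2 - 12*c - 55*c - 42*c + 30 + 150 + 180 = 4*c^3 - 24*c^2 - 109*c + 360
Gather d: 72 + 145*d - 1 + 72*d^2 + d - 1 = 72*d^2 + 146*d + 70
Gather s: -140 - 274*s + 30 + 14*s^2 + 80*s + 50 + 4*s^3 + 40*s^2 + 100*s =4*s^3 + 54*s^2 - 94*s - 60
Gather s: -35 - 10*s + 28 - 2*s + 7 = -12*s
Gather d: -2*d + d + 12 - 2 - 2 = 8 - d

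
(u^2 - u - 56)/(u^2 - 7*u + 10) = (u^2 - u - 56)/(u^2 - 7*u + 10)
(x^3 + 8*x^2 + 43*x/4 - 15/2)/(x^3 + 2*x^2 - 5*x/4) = (x + 6)/x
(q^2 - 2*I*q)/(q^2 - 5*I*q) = (q - 2*I)/(q - 5*I)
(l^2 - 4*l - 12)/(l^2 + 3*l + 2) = (l - 6)/(l + 1)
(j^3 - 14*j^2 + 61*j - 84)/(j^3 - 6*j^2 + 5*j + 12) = (j - 7)/(j + 1)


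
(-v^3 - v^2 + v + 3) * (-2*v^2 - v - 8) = 2*v^5 + 3*v^4 + 7*v^3 + v^2 - 11*v - 24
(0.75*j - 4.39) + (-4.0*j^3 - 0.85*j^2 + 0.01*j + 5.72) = -4.0*j^3 - 0.85*j^2 + 0.76*j + 1.33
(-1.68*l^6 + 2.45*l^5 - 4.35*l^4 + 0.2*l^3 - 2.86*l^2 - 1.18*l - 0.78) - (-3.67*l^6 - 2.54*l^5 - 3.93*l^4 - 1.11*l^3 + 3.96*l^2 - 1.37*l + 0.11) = 1.99*l^6 + 4.99*l^5 - 0.419999999999999*l^4 + 1.31*l^3 - 6.82*l^2 + 0.19*l - 0.89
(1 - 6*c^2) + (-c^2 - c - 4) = -7*c^2 - c - 3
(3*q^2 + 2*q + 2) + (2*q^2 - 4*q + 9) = 5*q^2 - 2*q + 11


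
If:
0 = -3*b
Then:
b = 0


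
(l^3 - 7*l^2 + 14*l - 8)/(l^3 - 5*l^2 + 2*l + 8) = (l - 1)/(l + 1)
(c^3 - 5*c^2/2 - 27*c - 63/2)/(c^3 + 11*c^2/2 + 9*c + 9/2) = (c - 7)/(c + 1)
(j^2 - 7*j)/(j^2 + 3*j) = (j - 7)/(j + 3)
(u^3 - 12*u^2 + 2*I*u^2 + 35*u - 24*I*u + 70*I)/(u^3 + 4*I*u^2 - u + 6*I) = (u^2 - 12*u + 35)/(u^2 + 2*I*u + 3)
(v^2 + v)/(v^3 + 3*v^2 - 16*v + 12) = v*(v + 1)/(v^3 + 3*v^2 - 16*v + 12)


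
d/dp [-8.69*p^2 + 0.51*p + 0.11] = 0.51 - 17.38*p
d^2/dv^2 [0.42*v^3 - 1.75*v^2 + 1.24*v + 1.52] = 2.52*v - 3.5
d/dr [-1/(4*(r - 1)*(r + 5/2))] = (4*r + 3)/(2*(r - 1)^2*(2*r + 5)^2)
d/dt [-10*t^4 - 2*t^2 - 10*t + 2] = -40*t^3 - 4*t - 10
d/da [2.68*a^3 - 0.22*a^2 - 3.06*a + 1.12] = 8.04*a^2 - 0.44*a - 3.06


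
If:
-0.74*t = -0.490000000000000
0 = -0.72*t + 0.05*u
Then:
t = 0.66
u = 9.54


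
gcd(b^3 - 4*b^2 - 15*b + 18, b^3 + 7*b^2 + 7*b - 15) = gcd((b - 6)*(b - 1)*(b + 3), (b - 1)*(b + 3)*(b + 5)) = b^2 + 2*b - 3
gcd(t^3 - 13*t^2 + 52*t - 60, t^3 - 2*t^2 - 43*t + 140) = t - 5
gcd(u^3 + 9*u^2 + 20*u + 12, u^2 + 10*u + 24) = u + 6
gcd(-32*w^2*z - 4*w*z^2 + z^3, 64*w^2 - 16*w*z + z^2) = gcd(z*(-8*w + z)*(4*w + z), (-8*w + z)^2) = -8*w + z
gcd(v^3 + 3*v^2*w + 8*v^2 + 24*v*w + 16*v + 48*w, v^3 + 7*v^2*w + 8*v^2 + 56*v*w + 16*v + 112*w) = v^2 + 8*v + 16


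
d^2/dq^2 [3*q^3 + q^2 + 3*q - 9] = 18*q + 2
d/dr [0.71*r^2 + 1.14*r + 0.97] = 1.42*r + 1.14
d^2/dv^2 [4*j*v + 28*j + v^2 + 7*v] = 2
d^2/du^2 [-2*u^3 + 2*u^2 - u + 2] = 4 - 12*u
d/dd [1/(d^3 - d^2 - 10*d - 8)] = (-3*d^2 + 2*d + 10)/(-d^3 + d^2 + 10*d + 8)^2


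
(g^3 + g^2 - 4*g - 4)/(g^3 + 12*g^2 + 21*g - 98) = (g^2 + 3*g + 2)/(g^2 + 14*g + 49)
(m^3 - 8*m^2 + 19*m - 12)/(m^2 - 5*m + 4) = m - 3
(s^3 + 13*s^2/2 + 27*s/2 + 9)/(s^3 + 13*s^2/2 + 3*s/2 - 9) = (s^2 + 5*s + 6)/(s^2 + 5*s - 6)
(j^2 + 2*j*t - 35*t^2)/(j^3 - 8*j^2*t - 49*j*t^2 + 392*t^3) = (j - 5*t)/(j^2 - 15*j*t + 56*t^2)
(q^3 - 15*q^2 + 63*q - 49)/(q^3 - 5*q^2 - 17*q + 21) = (q - 7)/(q + 3)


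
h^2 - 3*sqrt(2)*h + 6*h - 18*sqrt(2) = (h + 6)*(h - 3*sqrt(2))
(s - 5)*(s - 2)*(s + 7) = s^3 - 39*s + 70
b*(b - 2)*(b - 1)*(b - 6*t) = b^4 - 6*b^3*t - 3*b^3 + 18*b^2*t + 2*b^2 - 12*b*t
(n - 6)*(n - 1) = n^2 - 7*n + 6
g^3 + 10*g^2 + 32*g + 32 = (g + 2)*(g + 4)^2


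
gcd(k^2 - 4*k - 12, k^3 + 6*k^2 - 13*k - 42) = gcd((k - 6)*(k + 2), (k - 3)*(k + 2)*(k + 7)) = k + 2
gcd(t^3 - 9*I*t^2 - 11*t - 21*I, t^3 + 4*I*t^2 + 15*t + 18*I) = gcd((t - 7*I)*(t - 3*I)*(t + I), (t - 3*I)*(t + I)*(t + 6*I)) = t^2 - 2*I*t + 3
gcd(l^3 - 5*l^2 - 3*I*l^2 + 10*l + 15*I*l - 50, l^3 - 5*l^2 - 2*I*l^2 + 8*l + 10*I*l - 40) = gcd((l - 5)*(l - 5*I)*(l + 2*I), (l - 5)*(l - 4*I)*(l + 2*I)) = l^2 + l*(-5 + 2*I) - 10*I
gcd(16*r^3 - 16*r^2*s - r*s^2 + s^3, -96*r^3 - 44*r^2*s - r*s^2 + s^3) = 4*r + s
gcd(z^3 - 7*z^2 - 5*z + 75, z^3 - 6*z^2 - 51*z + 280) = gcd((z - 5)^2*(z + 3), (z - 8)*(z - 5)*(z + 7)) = z - 5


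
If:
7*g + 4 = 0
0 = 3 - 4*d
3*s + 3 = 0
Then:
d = 3/4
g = -4/7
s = -1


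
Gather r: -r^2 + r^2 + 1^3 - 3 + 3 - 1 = 0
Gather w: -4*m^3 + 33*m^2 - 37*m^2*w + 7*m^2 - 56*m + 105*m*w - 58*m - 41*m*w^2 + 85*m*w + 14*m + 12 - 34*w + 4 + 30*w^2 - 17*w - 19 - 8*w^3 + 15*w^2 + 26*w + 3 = -4*m^3 + 40*m^2 - 100*m - 8*w^3 + w^2*(45 - 41*m) + w*(-37*m^2 + 190*m - 25)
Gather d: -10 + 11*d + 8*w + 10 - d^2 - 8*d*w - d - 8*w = -d^2 + d*(10 - 8*w)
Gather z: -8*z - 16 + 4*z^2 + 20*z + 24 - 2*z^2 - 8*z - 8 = 2*z^2 + 4*z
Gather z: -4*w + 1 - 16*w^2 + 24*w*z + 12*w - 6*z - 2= -16*w^2 + 8*w + z*(24*w - 6) - 1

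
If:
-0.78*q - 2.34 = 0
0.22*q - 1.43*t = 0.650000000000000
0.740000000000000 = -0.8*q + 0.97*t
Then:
No Solution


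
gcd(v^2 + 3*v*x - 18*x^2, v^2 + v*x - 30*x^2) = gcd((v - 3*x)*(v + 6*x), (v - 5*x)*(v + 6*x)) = v + 6*x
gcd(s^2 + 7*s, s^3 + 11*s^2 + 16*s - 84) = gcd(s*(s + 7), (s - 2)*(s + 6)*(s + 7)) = s + 7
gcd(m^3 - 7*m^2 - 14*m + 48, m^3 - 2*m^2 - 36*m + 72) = m - 2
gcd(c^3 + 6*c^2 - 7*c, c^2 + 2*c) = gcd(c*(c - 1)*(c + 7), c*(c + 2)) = c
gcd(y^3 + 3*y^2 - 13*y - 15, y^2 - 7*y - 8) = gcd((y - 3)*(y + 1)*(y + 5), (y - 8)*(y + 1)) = y + 1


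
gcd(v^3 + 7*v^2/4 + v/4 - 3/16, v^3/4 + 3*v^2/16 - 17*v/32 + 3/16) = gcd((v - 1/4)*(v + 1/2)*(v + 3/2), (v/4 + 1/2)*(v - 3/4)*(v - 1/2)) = 1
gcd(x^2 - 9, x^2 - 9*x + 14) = 1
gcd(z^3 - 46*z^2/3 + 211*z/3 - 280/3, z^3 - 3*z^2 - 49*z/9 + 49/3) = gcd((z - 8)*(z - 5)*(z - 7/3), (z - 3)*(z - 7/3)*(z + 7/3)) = z - 7/3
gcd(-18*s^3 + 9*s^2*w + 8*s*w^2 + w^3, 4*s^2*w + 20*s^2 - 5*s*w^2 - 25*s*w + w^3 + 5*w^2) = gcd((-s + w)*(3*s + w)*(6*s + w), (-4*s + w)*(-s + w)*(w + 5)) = s - w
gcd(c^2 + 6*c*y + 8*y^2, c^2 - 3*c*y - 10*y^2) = c + 2*y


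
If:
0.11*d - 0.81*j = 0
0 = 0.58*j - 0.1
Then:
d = 1.27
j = 0.17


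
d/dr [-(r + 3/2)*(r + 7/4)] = -2*r - 13/4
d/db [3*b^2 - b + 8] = 6*b - 1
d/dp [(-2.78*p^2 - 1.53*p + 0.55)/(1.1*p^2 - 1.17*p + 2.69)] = (4.9356*p^2 - 16.1664*p - 3.4722)/(1.21*p^4 - 2.574*p^3 + 7.2869*p^2 - 6.2946*p + 7.2361)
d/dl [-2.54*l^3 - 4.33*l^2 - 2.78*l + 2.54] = -7.62*l^2 - 8.66*l - 2.78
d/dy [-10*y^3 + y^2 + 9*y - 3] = -30*y^2 + 2*y + 9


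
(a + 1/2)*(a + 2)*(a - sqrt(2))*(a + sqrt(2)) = a^4 + 5*a^3/2 - a^2 - 5*a - 2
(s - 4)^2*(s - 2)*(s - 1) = s^4 - 11*s^3 + 42*s^2 - 64*s + 32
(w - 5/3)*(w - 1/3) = w^2 - 2*w + 5/9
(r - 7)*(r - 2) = r^2 - 9*r + 14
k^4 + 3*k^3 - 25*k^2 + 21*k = k*(k - 3)*(k - 1)*(k + 7)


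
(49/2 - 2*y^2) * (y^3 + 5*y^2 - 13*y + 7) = -2*y^5 - 10*y^4 + 101*y^3/2 + 217*y^2/2 - 637*y/2 + 343/2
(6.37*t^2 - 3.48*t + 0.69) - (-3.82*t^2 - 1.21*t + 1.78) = 10.19*t^2 - 2.27*t - 1.09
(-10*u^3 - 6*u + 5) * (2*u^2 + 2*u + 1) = -20*u^5 - 20*u^4 - 22*u^3 - 2*u^2 + 4*u + 5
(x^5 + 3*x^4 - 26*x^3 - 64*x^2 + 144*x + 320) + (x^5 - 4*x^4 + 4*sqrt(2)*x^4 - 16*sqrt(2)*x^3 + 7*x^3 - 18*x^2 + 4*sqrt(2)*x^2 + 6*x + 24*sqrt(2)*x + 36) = 2*x^5 - x^4 + 4*sqrt(2)*x^4 - 16*sqrt(2)*x^3 - 19*x^3 - 82*x^2 + 4*sqrt(2)*x^2 + 24*sqrt(2)*x + 150*x + 356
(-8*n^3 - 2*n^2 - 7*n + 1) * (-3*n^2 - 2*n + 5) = 24*n^5 + 22*n^4 - 15*n^3 + n^2 - 37*n + 5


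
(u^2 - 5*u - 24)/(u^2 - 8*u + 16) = (u^2 - 5*u - 24)/(u^2 - 8*u + 16)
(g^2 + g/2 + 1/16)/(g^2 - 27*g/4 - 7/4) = (g + 1/4)/(g - 7)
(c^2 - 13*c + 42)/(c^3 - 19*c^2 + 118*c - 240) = (c - 7)/(c^2 - 13*c + 40)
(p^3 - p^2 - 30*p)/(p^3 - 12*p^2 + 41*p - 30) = p*(p + 5)/(p^2 - 6*p + 5)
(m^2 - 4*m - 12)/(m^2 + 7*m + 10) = (m - 6)/(m + 5)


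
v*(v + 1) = v^2 + v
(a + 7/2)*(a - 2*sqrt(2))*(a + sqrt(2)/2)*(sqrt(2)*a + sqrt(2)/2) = sqrt(2)*a^4 - 3*a^3 + 4*sqrt(2)*a^3 - 12*a^2 - sqrt(2)*a^2/4 - 8*sqrt(2)*a - 21*a/4 - 7*sqrt(2)/2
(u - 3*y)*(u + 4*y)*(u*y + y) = u^3*y + u^2*y^2 + u^2*y - 12*u*y^3 + u*y^2 - 12*y^3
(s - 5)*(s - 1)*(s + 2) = s^3 - 4*s^2 - 7*s + 10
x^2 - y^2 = (x - y)*(x + y)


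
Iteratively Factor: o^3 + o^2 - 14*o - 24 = (o + 3)*(o^2 - 2*o - 8) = (o - 4)*(o + 3)*(o + 2)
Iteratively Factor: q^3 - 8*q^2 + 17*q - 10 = (q - 1)*(q^2 - 7*q + 10) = (q - 2)*(q - 1)*(q - 5)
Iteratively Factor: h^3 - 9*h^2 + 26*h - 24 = (h - 4)*(h^2 - 5*h + 6) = (h - 4)*(h - 2)*(h - 3)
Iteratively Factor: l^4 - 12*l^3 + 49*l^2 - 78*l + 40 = (l - 1)*(l^3 - 11*l^2 + 38*l - 40) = (l - 4)*(l - 1)*(l^2 - 7*l + 10) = (l - 4)*(l - 2)*(l - 1)*(l - 5)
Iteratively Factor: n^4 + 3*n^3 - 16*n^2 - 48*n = (n - 4)*(n^3 + 7*n^2 + 12*n) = (n - 4)*(n + 3)*(n^2 + 4*n) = (n - 4)*(n + 3)*(n + 4)*(n)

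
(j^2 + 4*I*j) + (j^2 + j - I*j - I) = 2*j^2 + j + 3*I*j - I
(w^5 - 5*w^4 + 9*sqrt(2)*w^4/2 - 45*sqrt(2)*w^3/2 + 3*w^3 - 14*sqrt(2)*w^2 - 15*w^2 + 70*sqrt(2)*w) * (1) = w^5 - 5*w^4 + 9*sqrt(2)*w^4/2 - 45*sqrt(2)*w^3/2 + 3*w^3 - 14*sqrt(2)*w^2 - 15*w^2 + 70*sqrt(2)*w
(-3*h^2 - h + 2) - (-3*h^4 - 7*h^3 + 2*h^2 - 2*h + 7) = 3*h^4 + 7*h^3 - 5*h^2 + h - 5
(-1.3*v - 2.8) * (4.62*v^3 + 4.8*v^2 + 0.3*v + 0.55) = -6.006*v^4 - 19.176*v^3 - 13.83*v^2 - 1.555*v - 1.54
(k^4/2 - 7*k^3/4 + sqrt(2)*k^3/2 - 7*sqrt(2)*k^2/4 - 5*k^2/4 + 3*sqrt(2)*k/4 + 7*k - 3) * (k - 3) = k^5/2 - 13*k^4/4 + sqrt(2)*k^4/2 - 13*sqrt(2)*k^3/4 + 4*k^3 + 6*sqrt(2)*k^2 + 43*k^2/4 - 24*k - 9*sqrt(2)*k/4 + 9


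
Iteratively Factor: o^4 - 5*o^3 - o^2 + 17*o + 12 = (o - 3)*(o^3 - 2*o^2 - 7*o - 4) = (o - 4)*(o - 3)*(o^2 + 2*o + 1) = (o - 4)*(o - 3)*(o + 1)*(o + 1)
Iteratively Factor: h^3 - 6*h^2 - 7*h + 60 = (h - 4)*(h^2 - 2*h - 15) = (h - 4)*(h + 3)*(h - 5)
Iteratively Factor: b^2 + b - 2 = (b + 2)*(b - 1)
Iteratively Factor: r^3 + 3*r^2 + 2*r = (r)*(r^2 + 3*r + 2) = r*(r + 2)*(r + 1)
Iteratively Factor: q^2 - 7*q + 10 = (q - 2)*(q - 5)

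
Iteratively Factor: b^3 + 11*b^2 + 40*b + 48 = (b + 3)*(b^2 + 8*b + 16) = (b + 3)*(b + 4)*(b + 4)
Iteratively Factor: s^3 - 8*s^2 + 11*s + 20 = (s - 5)*(s^2 - 3*s - 4) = (s - 5)*(s + 1)*(s - 4)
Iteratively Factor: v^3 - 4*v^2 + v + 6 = (v - 3)*(v^2 - v - 2) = (v - 3)*(v + 1)*(v - 2)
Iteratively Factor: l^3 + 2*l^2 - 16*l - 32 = (l + 2)*(l^2 - 16) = (l - 4)*(l + 2)*(l + 4)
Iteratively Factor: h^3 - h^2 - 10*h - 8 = (h + 2)*(h^2 - 3*h - 4) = (h - 4)*(h + 2)*(h + 1)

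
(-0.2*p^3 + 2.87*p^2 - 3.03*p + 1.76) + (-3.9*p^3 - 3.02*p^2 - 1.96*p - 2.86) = -4.1*p^3 - 0.15*p^2 - 4.99*p - 1.1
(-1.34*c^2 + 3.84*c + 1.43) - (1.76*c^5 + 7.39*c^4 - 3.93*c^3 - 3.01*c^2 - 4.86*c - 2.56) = -1.76*c^5 - 7.39*c^4 + 3.93*c^3 + 1.67*c^2 + 8.7*c + 3.99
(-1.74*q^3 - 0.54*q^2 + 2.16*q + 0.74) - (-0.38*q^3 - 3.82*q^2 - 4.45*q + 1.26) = -1.36*q^3 + 3.28*q^2 + 6.61*q - 0.52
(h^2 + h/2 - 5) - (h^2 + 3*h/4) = -h/4 - 5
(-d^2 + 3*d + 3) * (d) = -d^3 + 3*d^2 + 3*d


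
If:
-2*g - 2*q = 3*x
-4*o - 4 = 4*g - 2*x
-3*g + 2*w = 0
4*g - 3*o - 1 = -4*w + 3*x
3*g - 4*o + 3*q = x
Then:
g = 2/53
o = -121/159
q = -46/53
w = 3/53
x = 88/159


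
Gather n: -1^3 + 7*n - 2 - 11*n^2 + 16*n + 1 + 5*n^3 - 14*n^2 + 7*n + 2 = 5*n^3 - 25*n^2 + 30*n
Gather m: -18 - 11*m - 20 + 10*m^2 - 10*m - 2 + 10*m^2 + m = 20*m^2 - 20*m - 40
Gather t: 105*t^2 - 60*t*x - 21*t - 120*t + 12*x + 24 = 105*t^2 + t*(-60*x - 141) + 12*x + 24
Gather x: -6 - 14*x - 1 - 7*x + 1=-21*x - 6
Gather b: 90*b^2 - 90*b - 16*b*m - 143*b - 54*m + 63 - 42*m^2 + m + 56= 90*b^2 + b*(-16*m - 233) - 42*m^2 - 53*m + 119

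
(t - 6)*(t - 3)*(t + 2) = t^3 - 7*t^2 + 36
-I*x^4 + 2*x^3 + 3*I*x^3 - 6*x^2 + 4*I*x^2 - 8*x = x*(x - 4)*(x + 2*I)*(-I*x - I)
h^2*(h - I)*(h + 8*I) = h^4 + 7*I*h^3 + 8*h^2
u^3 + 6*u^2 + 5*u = u*(u + 1)*(u + 5)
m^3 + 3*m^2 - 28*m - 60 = (m - 5)*(m + 2)*(m + 6)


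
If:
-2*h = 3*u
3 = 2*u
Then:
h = -9/4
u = 3/2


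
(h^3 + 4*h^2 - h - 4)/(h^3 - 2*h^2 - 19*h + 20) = (h + 1)/(h - 5)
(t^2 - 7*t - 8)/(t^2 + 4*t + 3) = (t - 8)/(t + 3)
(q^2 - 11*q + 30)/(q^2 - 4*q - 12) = (q - 5)/(q + 2)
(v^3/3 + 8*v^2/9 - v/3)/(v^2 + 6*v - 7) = v*(3*v^2 + 8*v - 3)/(9*(v^2 + 6*v - 7))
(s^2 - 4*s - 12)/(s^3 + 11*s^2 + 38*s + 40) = (s - 6)/(s^2 + 9*s + 20)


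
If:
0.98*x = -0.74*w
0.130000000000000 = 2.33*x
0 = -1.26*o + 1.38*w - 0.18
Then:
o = -0.22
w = -0.07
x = 0.06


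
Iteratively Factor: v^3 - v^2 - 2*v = (v)*(v^2 - v - 2) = v*(v - 2)*(v + 1)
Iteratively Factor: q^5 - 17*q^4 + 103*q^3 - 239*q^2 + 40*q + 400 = (q - 4)*(q^4 - 13*q^3 + 51*q^2 - 35*q - 100) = (q - 5)*(q - 4)*(q^3 - 8*q^2 + 11*q + 20) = (q - 5)^2*(q - 4)*(q^2 - 3*q - 4) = (q - 5)^2*(q - 4)^2*(q + 1)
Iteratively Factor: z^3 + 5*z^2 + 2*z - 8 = (z + 2)*(z^2 + 3*z - 4) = (z + 2)*(z + 4)*(z - 1)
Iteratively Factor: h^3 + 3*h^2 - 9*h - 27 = (h - 3)*(h^2 + 6*h + 9) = (h - 3)*(h + 3)*(h + 3)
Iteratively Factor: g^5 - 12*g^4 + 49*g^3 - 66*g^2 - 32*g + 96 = (g - 2)*(g^4 - 10*g^3 + 29*g^2 - 8*g - 48) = (g - 4)*(g - 2)*(g^3 - 6*g^2 + 5*g + 12) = (g - 4)*(g - 3)*(g - 2)*(g^2 - 3*g - 4) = (g - 4)*(g - 3)*(g - 2)*(g + 1)*(g - 4)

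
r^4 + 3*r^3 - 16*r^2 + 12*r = r*(r - 2)*(r - 1)*(r + 6)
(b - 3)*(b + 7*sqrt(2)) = b^2 - 3*b + 7*sqrt(2)*b - 21*sqrt(2)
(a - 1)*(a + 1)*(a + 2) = a^3 + 2*a^2 - a - 2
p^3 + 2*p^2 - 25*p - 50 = (p - 5)*(p + 2)*(p + 5)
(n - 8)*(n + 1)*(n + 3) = n^3 - 4*n^2 - 29*n - 24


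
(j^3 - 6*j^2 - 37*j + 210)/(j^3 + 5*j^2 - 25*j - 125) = (j^2 - j - 42)/(j^2 + 10*j + 25)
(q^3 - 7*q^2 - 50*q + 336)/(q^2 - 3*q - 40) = (q^2 + q - 42)/(q + 5)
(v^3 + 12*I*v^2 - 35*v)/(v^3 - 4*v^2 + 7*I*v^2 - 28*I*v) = (v + 5*I)/(v - 4)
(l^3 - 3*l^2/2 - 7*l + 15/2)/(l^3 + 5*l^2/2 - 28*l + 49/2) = (2*l^2 - l - 15)/(2*l^2 + 7*l - 49)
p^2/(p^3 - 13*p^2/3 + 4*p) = 3*p/(3*p^2 - 13*p + 12)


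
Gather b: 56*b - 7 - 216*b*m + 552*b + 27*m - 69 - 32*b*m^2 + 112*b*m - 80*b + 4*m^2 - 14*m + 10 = b*(-32*m^2 - 104*m + 528) + 4*m^2 + 13*m - 66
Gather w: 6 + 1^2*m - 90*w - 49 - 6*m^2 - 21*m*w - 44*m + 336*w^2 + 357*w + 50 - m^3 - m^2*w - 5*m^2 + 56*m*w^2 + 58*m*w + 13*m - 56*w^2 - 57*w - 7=-m^3 - 11*m^2 - 30*m + w^2*(56*m + 280) + w*(-m^2 + 37*m + 210)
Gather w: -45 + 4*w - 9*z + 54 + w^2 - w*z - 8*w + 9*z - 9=w^2 + w*(-z - 4)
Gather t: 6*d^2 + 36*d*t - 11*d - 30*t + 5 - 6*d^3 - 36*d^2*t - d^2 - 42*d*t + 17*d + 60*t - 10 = -6*d^3 + 5*d^2 + 6*d + t*(-36*d^2 - 6*d + 30) - 5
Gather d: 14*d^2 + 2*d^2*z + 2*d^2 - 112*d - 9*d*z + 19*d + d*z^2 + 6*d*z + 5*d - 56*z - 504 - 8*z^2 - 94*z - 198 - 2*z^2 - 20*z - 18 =d^2*(2*z + 16) + d*(z^2 - 3*z - 88) - 10*z^2 - 170*z - 720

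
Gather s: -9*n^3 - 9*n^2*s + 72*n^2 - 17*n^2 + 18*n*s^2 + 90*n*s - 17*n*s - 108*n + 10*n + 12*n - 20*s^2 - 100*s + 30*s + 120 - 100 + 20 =-9*n^3 + 55*n^2 - 86*n + s^2*(18*n - 20) + s*(-9*n^2 + 73*n - 70) + 40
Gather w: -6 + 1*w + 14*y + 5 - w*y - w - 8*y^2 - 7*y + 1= -w*y - 8*y^2 + 7*y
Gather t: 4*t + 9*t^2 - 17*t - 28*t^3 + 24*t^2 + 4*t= -28*t^3 + 33*t^2 - 9*t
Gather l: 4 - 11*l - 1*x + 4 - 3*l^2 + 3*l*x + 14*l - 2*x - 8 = -3*l^2 + l*(3*x + 3) - 3*x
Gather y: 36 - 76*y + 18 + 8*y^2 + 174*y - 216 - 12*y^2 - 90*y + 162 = -4*y^2 + 8*y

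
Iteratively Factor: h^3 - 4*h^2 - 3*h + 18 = (h - 3)*(h^2 - h - 6) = (h - 3)^2*(h + 2)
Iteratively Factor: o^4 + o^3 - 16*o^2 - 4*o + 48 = (o - 2)*(o^3 + 3*o^2 - 10*o - 24) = (o - 2)*(o + 2)*(o^2 + o - 12) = (o - 3)*(o - 2)*(o + 2)*(o + 4)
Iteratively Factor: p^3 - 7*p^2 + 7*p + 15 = (p - 3)*(p^2 - 4*p - 5) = (p - 5)*(p - 3)*(p + 1)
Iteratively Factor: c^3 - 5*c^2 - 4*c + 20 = (c + 2)*(c^2 - 7*c + 10) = (c - 2)*(c + 2)*(c - 5)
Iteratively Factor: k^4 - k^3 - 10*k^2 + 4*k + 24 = (k - 3)*(k^3 + 2*k^2 - 4*k - 8) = (k - 3)*(k + 2)*(k^2 - 4) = (k - 3)*(k + 2)^2*(k - 2)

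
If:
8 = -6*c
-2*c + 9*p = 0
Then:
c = -4/3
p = -8/27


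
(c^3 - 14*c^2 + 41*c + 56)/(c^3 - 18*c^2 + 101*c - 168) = (c + 1)/(c - 3)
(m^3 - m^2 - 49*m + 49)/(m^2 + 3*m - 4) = (m^2 - 49)/(m + 4)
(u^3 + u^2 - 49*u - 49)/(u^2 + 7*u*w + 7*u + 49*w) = (u^2 - 6*u - 7)/(u + 7*w)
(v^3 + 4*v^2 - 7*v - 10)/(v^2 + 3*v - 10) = v + 1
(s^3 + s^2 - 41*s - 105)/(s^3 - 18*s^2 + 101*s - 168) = (s^2 + 8*s + 15)/(s^2 - 11*s + 24)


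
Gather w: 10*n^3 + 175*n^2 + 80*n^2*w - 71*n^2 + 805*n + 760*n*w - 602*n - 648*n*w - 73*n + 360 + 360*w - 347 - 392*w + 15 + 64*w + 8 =10*n^3 + 104*n^2 + 130*n + w*(80*n^2 + 112*n + 32) + 36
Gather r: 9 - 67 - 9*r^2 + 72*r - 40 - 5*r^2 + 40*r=-14*r^2 + 112*r - 98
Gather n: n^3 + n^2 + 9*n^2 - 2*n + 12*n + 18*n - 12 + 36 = n^3 + 10*n^2 + 28*n + 24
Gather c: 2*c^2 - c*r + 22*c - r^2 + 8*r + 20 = 2*c^2 + c*(22 - r) - r^2 + 8*r + 20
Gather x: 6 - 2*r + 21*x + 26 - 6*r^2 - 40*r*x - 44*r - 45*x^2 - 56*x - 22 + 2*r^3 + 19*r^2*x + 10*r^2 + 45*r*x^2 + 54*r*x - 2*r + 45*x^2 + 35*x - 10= 2*r^3 + 4*r^2 + 45*r*x^2 - 48*r + x*(19*r^2 + 14*r)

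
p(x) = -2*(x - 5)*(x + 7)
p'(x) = -4*x - 4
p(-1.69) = 71.05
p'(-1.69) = 2.76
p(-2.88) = 64.93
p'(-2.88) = 7.52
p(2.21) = 51.39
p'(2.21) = -12.84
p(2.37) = 49.29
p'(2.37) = -13.48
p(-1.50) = 71.50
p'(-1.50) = 2.00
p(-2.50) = 67.50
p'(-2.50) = 6.00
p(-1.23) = 71.89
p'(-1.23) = 0.92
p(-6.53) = 10.84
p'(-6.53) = 22.12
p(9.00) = -128.00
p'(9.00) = -40.00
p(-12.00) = -170.00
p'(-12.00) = 44.00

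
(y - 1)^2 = y^2 - 2*y + 1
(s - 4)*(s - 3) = s^2 - 7*s + 12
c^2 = c^2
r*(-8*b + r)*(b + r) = -8*b^2*r - 7*b*r^2 + r^3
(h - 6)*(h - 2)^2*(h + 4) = h^4 - 6*h^3 - 12*h^2 + 88*h - 96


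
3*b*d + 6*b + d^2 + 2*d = (3*b + d)*(d + 2)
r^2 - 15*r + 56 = (r - 8)*(r - 7)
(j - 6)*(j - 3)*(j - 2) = j^3 - 11*j^2 + 36*j - 36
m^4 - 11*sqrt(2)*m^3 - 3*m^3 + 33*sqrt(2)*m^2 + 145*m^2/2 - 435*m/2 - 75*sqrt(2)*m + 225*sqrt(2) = (m - 3)*(m - 6*sqrt(2))*(m - 5*sqrt(2)/2)^2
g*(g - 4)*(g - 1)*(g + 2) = g^4 - 3*g^3 - 6*g^2 + 8*g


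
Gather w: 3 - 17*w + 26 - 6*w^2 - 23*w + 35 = -6*w^2 - 40*w + 64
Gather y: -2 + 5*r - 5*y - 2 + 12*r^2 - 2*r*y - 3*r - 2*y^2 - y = 12*r^2 + 2*r - 2*y^2 + y*(-2*r - 6) - 4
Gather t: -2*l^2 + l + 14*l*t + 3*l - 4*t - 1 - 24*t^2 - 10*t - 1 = -2*l^2 + 4*l - 24*t^2 + t*(14*l - 14) - 2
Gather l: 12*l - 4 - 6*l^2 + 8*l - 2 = -6*l^2 + 20*l - 6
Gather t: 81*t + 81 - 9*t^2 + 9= -9*t^2 + 81*t + 90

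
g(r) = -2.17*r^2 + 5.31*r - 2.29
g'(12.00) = -46.77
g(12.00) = -251.05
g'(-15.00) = 70.41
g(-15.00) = -570.19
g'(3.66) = -10.57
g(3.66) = -11.92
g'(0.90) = 1.40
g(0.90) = 0.73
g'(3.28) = -8.93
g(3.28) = -8.22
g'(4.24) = -13.09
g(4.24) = -18.79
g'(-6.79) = 34.78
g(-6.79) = -138.39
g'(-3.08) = 18.68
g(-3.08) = -39.23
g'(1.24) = -0.07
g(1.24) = 0.96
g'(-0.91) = 9.26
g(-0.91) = -8.92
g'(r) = 5.31 - 4.34*r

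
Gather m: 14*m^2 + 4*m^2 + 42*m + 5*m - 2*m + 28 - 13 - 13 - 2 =18*m^2 + 45*m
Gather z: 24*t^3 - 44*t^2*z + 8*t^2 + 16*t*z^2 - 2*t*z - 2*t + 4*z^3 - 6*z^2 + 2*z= 24*t^3 + 8*t^2 - 2*t + 4*z^3 + z^2*(16*t - 6) + z*(-44*t^2 - 2*t + 2)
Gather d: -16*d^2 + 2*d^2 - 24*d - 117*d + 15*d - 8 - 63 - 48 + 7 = -14*d^2 - 126*d - 112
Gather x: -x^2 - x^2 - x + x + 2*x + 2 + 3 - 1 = -2*x^2 + 2*x + 4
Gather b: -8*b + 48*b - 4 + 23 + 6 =40*b + 25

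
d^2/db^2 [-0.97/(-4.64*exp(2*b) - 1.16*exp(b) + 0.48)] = (0.97*(9.28*exp(b) + 1.16)*(18.56*exp(b) + 2.32)*exp(b) - (18.0032*exp(b) + 1.1252)*(4.64*exp(2*b) + 1.16*exp(b) - 0.48))*exp(b)/(4.64*exp(2*b) + 1.16*exp(b) - 0.48)^3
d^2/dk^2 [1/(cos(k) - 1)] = (sin(k)^2 - cos(k) + 1)/(cos(k) - 1)^3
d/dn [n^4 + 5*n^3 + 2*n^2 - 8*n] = 4*n^3 + 15*n^2 + 4*n - 8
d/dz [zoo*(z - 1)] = zoo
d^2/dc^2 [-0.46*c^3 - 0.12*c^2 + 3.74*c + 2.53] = -2.76*c - 0.24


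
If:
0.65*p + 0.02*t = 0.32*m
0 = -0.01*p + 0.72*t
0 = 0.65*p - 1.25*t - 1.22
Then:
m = 3.92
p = 1.93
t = 0.03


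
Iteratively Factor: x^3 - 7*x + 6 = (x - 2)*(x^2 + 2*x - 3) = (x - 2)*(x - 1)*(x + 3)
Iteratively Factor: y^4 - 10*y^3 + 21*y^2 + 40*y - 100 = (y - 5)*(y^3 - 5*y^2 - 4*y + 20) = (y - 5)*(y - 2)*(y^2 - 3*y - 10) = (y - 5)*(y - 2)*(y + 2)*(y - 5)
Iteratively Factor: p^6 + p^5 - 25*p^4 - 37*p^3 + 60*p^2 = (p + 3)*(p^5 - 2*p^4 - 19*p^3 + 20*p^2) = p*(p + 3)*(p^4 - 2*p^3 - 19*p^2 + 20*p) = p*(p - 1)*(p + 3)*(p^3 - p^2 - 20*p) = p*(p - 5)*(p - 1)*(p + 3)*(p^2 + 4*p) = p*(p - 5)*(p - 1)*(p + 3)*(p + 4)*(p)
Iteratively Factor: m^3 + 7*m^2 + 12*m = (m + 4)*(m^2 + 3*m) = m*(m + 4)*(m + 3)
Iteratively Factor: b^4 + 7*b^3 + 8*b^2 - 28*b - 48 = (b + 3)*(b^3 + 4*b^2 - 4*b - 16) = (b - 2)*(b + 3)*(b^2 + 6*b + 8) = (b - 2)*(b + 3)*(b + 4)*(b + 2)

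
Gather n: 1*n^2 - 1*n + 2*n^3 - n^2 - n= 2*n^3 - 2*n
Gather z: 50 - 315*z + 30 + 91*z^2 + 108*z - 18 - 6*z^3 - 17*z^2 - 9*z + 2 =-6*z^3 + 74*z^2 - 216*z + 64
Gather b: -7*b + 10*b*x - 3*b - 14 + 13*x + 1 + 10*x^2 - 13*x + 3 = b*(10*x - 10) + 10*x^2 - 10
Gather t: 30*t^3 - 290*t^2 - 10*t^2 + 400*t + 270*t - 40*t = 30*t^3 - 300*t^2 + 630*t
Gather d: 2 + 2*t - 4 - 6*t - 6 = -4*t - 8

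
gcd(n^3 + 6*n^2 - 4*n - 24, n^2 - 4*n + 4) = n - 2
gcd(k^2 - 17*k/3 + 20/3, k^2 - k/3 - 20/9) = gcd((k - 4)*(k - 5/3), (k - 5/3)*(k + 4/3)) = k - 5/3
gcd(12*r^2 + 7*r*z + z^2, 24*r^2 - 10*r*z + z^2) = 1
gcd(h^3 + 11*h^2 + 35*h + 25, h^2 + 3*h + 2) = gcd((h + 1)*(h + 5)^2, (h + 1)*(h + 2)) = h + 1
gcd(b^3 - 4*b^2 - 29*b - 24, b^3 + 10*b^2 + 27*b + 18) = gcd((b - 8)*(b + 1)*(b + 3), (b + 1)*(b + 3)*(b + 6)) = b^2 + 4*b + 3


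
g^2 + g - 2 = (g - 1)*(g + 2)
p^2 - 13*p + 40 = (p - 8)*(p - 5)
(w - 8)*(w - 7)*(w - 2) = w^3 - 17*w^2 + 86*w - 112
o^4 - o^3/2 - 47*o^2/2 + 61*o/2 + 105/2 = (o - 7/2)*(o - 3)*(o + 1)*(o + 5)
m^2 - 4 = (m - 2)*(m + 2)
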